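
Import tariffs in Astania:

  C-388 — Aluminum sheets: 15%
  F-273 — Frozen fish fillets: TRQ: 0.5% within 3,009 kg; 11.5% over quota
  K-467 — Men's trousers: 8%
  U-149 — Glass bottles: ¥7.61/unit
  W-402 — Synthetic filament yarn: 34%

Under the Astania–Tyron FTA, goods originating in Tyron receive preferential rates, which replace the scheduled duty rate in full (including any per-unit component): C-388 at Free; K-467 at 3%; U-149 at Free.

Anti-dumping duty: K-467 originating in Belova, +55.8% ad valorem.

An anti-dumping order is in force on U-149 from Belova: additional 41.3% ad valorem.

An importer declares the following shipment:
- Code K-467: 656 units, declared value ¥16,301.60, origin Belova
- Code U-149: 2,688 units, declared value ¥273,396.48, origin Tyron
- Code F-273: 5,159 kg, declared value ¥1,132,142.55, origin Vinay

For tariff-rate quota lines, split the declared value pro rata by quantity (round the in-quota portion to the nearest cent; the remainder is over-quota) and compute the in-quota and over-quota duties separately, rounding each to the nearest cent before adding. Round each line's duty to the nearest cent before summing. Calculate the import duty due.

Line 1 (K-467, Belova, 656 units, ¥16,301.60):
Base rate for K-467 is 8%.
K-467 has an FTA preferential rate, but origin Belova is not Tyron; base rate stands.
Additional duty on K-467 from Belova: +55.8%. Applied ad valorem rate: 8% + 55.8% = 63.8%.
Duty = ¥16,301.60 × 63.8% = ¥10,400.42.
Line 2 (U-149, Tyron, 2,688 units, ¥273,396.48):
Base rate for U-149 is ¥7.61/unit.
Origin Tyron qualifies under the Astania–Tyron agreement and U-149 is covered: preferential rate Free applies instead.
The additional-duty order on U-149 targets Belova, not Tyron; it does not apply.
Duty = ¥273,396.48 × 0% = ¥0.00.
Line 3 (F-273, Vinay, 5,159 kg, ¥1,132,142.55):
Code F-273 is under a tariff-rate quota (threshold 3,009 kg). In-quota: 3,009 kg at 0.5%; over-quota: 2,150 kg at 11.5%.
Pro-rata value split: in-quota = ¥1,132,142.55 × 3,009/5,159 = ¥660,325.05; over-quota = ¥1,132,142.55 − ¥660,325.05 = ¥471,817.50.
In-quota duty = ¥660,325.05 × 0.5% = ¥3,301.63. Over-quota duty = ¥471,817.50 × 11.5% = ¥54,259.01.
Line duty = ¥3,301.63 + ¥54,259.01 = ¥57,560.64.
Total = ¥10,400.42 + ¥0.00 + ¥57,560.64 = ¥67,961.06.

¥67,961.06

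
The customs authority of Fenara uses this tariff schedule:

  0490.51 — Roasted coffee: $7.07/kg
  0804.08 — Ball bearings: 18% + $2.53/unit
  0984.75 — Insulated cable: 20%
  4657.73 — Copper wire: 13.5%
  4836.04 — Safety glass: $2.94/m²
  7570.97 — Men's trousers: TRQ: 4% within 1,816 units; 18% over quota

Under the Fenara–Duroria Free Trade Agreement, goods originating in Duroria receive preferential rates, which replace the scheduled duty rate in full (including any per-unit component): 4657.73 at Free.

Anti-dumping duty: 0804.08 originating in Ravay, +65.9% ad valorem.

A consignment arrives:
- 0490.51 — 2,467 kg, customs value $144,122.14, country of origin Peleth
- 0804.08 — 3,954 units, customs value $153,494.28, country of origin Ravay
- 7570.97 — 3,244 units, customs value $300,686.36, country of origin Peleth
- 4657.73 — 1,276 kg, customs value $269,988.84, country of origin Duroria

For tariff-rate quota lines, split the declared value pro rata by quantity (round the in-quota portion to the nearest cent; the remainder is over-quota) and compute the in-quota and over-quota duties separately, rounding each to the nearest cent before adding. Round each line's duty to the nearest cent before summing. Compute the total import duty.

Line 1 (0490.51, Peleth, 2,467 kg, $144,122.14):
Base rate for 0490.51 is $7.07/kg.
Duty = 2,467 × $7.07 = $17,441.69.
Line 2 (0804.08, Ravay, 3,954 units, $153,494.28):
Base rate for 0804.08 is 18% + $2.53/unit.
Additional duty on 0804.08 from Ravay: +65.9%. Applied ad valorem rate: 18% + 65.9% = 83.9%.
Duty = $153,494.28 × 83.9% + 3,954 × $2.53 = $138,785.32.
Line 3 (7570.97, Peleth, 3,244 units, $300,686.36):
Code 7570.97 is under a tariff-rate quota (threshold 1,816 units). In-quota: 1,816 units at 4%; over-quota: 1,428 units at 18%.
Pro-rata value split: in-quota = $300,686.36 × 1,816/3,244 = $168,325.04; over-quota = $300,686.36 − $168,325.04 = $132,361.32.
In-quota duty = $168,325.04 × 4% = $6,733.00. Over-quota duty = $132,361.32 × 18% = $23,825.04.
Line duty = $6,733.00 + $23,825.04 = $30,558.04.
Line 4 (4657.73, Duroria, 1,276 kg, $269,988.84):
Base rate for 4657.73 is 13.5%.
Origin Duroria qualifies under the Fenara–Duroria agreement and 4657.73 is covered: preferential rate Free applies instead.
Duty = $269,988.84 × 0% = $0.00.
Total = $17,441.69 + $138,785.32 + $30,558.04 + $0.00 = $186,785.05.

$186,785.05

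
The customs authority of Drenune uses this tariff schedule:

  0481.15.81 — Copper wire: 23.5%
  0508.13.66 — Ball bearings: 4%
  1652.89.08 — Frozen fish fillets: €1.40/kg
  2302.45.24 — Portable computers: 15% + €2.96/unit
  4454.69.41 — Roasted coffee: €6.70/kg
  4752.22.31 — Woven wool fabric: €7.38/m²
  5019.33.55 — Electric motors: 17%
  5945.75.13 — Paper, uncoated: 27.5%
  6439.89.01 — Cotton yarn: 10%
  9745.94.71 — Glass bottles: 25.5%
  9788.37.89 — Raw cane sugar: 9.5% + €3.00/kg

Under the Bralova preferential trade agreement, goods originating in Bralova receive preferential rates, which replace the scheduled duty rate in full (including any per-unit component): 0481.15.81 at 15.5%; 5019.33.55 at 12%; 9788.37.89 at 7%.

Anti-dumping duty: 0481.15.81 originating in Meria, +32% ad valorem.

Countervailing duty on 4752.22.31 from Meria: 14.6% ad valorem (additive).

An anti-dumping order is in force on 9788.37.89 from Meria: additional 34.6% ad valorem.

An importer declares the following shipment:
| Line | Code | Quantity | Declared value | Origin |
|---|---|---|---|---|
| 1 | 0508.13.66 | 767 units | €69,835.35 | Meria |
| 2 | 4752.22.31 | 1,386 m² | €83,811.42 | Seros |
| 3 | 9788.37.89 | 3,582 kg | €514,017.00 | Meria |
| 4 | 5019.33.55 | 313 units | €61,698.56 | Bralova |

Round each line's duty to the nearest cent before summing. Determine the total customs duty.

€257,853.42

Line 1 (0508.13.66, Meria, 767 units, €69,835.35):
Base rate for 0508.13.66 is 4%.
Duty = €69,835.35 × 4% = €2,793.41.
Line 2 (4752.22.31, Seros, 1,386 m², €83,811.42):
Base rate for 4752.22.31 is €7.38/m².
The additional-duty order on 4752.22.31 targets Meria, not Seros; it does not apply.
Duty = 1,386 × €7.38 = €10,228.68.
Line 3 (9788.37.89, Meria, 3,582 kg, €514,017.00):
Base rate for 9788.37.89 is 9.5% + €3.00/kg.
9788.37.89 has an FTA preferential rate, but origin Meria is not Bralova; base rate stands.
Additional duty on 9788.37.89 from Meria: +34.6%. Applied ad valorem rate: 9.5% + 34.6% = 44.1%.
Duty = €514,017.00 × 44.1% + 3,582 × €3.00 = €237,427.50.
Line 4 (5019.33.55, Bralova, 313 units, €61,698.56):
Base rate for 5019.33.55 is 17%.
Origin Bralova qualifies under the Drenune–Bralova agreement and 5019.33.55 is covered: preferential rate 12% applies instead.
Duty = €61,698.56 × 12% = €7,403.83.
Total = €2,793.41 + €10,228.68 + €237,427.50 + €7,403.83 = €257,853.42.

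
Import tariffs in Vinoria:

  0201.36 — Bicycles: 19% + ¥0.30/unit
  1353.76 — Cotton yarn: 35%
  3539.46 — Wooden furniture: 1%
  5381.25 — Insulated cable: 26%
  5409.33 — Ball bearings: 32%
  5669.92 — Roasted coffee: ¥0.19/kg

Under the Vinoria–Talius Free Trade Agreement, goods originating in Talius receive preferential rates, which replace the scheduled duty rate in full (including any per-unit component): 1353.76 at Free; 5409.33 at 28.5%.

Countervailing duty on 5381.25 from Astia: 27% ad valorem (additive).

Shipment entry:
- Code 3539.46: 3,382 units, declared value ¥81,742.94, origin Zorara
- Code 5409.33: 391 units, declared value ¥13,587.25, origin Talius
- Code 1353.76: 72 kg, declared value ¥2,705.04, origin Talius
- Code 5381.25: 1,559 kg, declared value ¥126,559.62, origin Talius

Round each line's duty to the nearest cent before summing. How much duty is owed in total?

Line 1 (3539.46, Zorara, 3,382 units, ¥81,742.94):
Base rate for 3539.46 is 1%.
Duty = ¥81,742.94 × 1% = ¥817.43.
Line 2 (5409.33, Talius, 391 units, ¥13,587.25):
Base rate for 5409.33 is 32%.
Origin Talius qualifies under the Vinoria–Talius agreement and 5409.33 is covered: preferential rate 28.5% applies instead.
Duty = ¥13,587.25 × 28.5% = ¥3,872.37.
Line 3 (1353.76, Talius, 72 kg, ¥2,705.04):
Base rate for 1353.76 is 35%.
Origin Talius qualifies under the Vinoria–Talius agreement and 1353.76 is covered: preferential rate Free applies instead.
Duty = ¥2,705.04 × 0% = ¥0.00.
Line 4 (5381.25, Talius, 1,559 kg, ¥126,559.62):
Base rate for 5381.25 is 26%.
Origin Talius is the FTA partner but 5381.25 is not on the preference list; base rate stands.
The additional-duty order on 5381.25 targets Astia, not Talius; it does not apply.
Duty = ¥126,559.62 × 26% = ¥32,905.50.
Total = ¥817.43 + ¥3,872.37 + ¥0.00 + ¥32,905.50 = ¥37,595.30.

¥37,595.30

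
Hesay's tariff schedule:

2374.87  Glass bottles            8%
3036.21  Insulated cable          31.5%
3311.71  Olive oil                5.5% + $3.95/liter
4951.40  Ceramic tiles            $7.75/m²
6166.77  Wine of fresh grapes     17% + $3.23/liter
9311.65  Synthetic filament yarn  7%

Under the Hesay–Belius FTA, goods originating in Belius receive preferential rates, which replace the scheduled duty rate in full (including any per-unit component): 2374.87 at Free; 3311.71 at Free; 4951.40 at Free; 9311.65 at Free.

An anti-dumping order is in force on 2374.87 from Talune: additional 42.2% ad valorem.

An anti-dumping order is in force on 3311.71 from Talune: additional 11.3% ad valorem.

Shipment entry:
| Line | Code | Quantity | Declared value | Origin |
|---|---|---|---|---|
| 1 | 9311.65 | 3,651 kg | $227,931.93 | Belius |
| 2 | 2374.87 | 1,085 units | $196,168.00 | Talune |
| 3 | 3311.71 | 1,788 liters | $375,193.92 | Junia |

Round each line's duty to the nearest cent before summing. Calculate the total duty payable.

$126,174.61

Line 1 (9311.65, Belius, 3,651 kg, $227,931.93):
Base rate for 9311.65 is 7%.
Origin Belius qualifies under the Hesay–Belius agreement and 9311.65 is covered: preferential rate Free applies instead.
Duty = $227,931.93 × 0% = $0.00.
Line 2 (2374.87, Talune, 1,085 units, $196,168.00):
Base rate for 2374.87 is 8%.
2374.87 has an FTA preferential rate, but origin Talune is not Belius; base rate stands.
Additional duty on 2374.87 from Talune: +42.2%. Applied ad valorem rate: 8% + 42.2% = 50.2%.
Duty = $196,168.00 × 50.2% = $98,476.34.
Line 3 (3311.71, Junia, 1,788 liters, $375,193.92):
Base rate for 3311.71 is 5.5% + $3.95/liter.
3311.71 has an FTA preferential rate, but origin Junia is not Belius; base rate stands.
The additional-duty order on 3311.71 targets Talune, not Junia; it does not apply.
Duty = $375,193.92 × 5.5% + 1,788 × $3.95 = $27,698.27.
Total = $0.00 + $98,476.34 + $27,698.27 = $126,174.61.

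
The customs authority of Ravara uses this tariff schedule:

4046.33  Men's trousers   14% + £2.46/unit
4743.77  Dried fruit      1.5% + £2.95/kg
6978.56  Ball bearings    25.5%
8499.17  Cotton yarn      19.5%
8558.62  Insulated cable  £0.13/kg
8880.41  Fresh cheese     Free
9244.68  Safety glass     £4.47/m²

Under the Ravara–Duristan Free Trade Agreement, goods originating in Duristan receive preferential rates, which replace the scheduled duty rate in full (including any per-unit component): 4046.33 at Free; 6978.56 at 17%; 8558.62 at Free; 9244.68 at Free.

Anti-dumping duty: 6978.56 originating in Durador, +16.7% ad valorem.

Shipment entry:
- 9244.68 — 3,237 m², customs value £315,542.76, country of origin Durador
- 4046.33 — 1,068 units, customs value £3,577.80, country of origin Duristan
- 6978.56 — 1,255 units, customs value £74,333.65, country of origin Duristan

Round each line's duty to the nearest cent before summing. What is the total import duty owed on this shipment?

Line 1 (9244.68, Durador, 3,237 m², £315,542.76):
Base rate for 9244.68 is £4.47/m².
9244.68 has an FTA preferential rate, but origin Durador is not Duristan; base rate stands.
Duty = 3,237 × £4.47 = £14,469.39.
Line 2 (4046.33, Duristan, 1,068 units, £3,577.80):
Base rate for 4046.33 is 14% + £2.46/unit.
Origin Duristan qualifies under the Ravara–Duristan agreement and 4046.33 is covered: preferential rate Free applies instead.
Duty = £3,577.80 × 0% = £0.00.
Line 3 (6978.56, Duristan, 1,255 units, £74,333.65):
Base rate for 6978.56 is 25.5%.
Origin Duristan qualifies under the Ravara–Duristan agreement and 6978.56 is covered: preferential rate 17% applies instead.
The additional-duty order on 6978.56 targets Durador, not Duristan; it does not apply.
Duty = £74,333.65 × 17% = £12,636.72.
Total = £14,469.39 + £0.00 + £12,636.72 = £27,106.11.

£27,106.11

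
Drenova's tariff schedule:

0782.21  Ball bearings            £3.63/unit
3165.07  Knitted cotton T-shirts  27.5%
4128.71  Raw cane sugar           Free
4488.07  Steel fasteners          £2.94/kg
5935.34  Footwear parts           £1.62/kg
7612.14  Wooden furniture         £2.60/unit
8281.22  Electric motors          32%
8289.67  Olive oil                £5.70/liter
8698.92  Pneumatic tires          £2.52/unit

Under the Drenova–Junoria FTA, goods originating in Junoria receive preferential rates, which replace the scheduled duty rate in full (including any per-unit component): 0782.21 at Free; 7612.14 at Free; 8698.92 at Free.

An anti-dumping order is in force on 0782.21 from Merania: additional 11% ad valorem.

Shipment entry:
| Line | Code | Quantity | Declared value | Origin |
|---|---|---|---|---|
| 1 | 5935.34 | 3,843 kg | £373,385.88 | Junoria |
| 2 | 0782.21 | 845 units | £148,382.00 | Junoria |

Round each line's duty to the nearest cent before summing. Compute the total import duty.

£6,225.66

Line 1 (5935.34, Junoria, 3,843 kg, £373,385.88):
Base rate for 5935.34 is £1.62/kg.
Origin Junoria is the FTA partner but 5935.34 is not on the preference list; base rate stands.
Duty = 3,843 × £1.62 = £6,225.66.
Line 2 (0782.21, Junoria, 845 units, £148,382.00):
Base rate for 0782.21 is £3.63/unit.
Origin Junoria qualifies under the Drenova–Junoria agreement and 0782.21 is covered: preferential rate Free applies instead.
The additional-duty order on 0782.21 targets Merania, not Junoria; it does not apply.
Duty = £148,382.00 × 0% = £0.00.
Total = £6,225.66 + £0.00 = £6,225.66.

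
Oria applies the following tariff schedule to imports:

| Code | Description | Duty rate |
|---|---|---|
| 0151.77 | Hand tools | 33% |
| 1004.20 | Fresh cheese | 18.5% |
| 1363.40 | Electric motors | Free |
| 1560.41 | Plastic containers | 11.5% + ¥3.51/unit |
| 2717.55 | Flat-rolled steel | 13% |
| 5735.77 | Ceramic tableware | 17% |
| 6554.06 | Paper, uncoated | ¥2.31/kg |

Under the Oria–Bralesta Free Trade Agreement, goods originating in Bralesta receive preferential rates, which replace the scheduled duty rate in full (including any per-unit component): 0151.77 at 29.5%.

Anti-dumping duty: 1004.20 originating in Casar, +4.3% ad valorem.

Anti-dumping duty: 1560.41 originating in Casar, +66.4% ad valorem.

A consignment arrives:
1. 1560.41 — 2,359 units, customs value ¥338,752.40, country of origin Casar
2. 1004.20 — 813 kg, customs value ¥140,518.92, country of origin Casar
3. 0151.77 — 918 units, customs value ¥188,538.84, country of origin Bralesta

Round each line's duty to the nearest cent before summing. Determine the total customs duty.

Line 1 (1560.41, Casar, 2,359 units, ¥338,752.40):
Base rate for 1560.41 is 11.5% + ¥3.51/unit.
Additional duty on 1560.41 from Casar: +66.4%. Applied ad valorem rate: 11.5% + 66.4% = 77.9%.
Duty = ¥338,752.40 × 77.9% + 2,359 × ¥3.51 = ¥272,168.21.
Line 2 (1004.20, Casar, 813 kg, ¥140,518.92):
Base rate for 1004.20 is 18.5%.
Additional duty on 1004.20 from Casar: +4.3%. Applied ad valorem rate: 18.5% + 4.3% = 22.8%.
Duty = ¥140,518.92 × 22.8% = ¥32,038.31.
Line 3 (0151.77, Bralesta, 918 units, ¥188,538.84):
Base rate for 0151.77 is 33%.
Origin Bralesta qualifies under the Oria–Bralesta agreement and 0151.77 is covered: preferential rate 29.5% applies instead.
Duty = ¥188,538.84 × 29.5% = ¥55,618.96.
Total = ¥272,168.21 + ¥32,038.31 + ¥55,618.96 = ¥359,825.48.

¥359,825.48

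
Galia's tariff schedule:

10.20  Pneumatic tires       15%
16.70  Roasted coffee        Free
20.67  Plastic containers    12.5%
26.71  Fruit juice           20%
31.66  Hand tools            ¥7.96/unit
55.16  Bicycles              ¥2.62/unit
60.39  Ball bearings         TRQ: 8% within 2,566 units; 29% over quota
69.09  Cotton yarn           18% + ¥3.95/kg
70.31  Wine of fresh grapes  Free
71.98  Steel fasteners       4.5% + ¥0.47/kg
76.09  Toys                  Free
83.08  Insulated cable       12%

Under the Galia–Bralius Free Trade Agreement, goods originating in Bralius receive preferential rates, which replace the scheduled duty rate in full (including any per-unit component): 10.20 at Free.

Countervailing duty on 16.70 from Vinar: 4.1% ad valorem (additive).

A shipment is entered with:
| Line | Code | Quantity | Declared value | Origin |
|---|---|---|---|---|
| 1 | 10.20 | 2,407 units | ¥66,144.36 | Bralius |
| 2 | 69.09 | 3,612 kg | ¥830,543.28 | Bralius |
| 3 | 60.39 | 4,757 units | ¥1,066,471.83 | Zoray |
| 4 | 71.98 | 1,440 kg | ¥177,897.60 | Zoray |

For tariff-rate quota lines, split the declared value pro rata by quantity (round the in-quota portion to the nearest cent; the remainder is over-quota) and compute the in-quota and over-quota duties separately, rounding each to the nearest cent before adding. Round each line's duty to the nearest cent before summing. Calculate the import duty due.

¥360,917.18

Line 1 (10.20, Bralius, 2,407 units, ¥66,144.36):
Base rate for 10.20 is 15%.
Origin Bralius qualifies under the Galia–Bralius agreement and 10.20 is covered: preferential rate Free applies instead.
Duty = ¥66,144.36 × 0% = ¥0.00.
Line 2 (69.09, Bralius, 3,612 kg, ¥830,543.28):
Base rate for 69.09 is 18% + ¥3.95/kg.
Origin Bralius is the FTA partner but 69.09 is not on the preference list; base rate stands.
Duty = ¥830,543.28 × 18% + 3,612 × ¥3.95 = ¥163,765.19.
Line 3 (60.39, Zoray, 4,757 units, ¥1,066,471.83):
Code 60.39 is under a tariff-rate quota (threshold 2,566 units). In-quota: 2,566 units at 8%; over-quota: 2,191 units at 29%.
Pro-rata value split: in-quota = ¥1,066,471.83 × 2,566/4,757 = ¥575,271.54; over-quota = ¥1,066,471.83 − ¥575,271.54 = ¥491,200.29.
In-quota duty = ¥575,271.54 × 8% = ¥46,021.72. Over-quota duty = ¥491,200.29 × 29% = ¥142,448.08.
Line duty = ¥46,021.72 + ¥142,448.08 = ¥188,469.80.
Line 4 (71.98, Zoray, 1,440 kg, ¥177,897.60):
Base rate for 71.98 is 4.5% + ¥0.47/kg.
Duty = ¥177,897.60 × 4.5% + 1,440 × ¥0.47 = ¥8,682.19.
Total = ¥0.00 + ¥163,765.19 + ¥188,469.80 + ¥8,682.19 = ¥360,917.18.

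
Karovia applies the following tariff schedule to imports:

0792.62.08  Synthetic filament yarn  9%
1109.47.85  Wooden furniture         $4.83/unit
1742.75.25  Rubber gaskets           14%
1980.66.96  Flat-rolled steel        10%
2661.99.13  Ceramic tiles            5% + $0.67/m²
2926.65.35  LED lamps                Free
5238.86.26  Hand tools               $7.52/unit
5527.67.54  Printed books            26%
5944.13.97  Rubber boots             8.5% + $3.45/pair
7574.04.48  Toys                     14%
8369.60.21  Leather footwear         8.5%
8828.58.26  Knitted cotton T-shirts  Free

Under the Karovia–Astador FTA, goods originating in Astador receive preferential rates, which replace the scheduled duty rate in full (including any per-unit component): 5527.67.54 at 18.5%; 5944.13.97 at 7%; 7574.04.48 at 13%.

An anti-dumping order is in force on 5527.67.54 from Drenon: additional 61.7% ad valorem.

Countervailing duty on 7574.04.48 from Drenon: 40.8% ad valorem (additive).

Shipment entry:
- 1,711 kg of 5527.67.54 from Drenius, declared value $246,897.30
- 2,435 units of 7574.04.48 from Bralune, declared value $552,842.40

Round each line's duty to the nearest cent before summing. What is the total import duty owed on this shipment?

$141,591.24

Line 1 (5527.67.54, Drenius, 1,711 kg, $246,897.30):
Base rate for 5527.67.54 is 26%.
5527.67.54 has an FTA preferential rate, but origin Drenius is not Astador; base rate stands.
The additional-duty order on 5527.67.54 targets Drenon, not Drenius; it does not apply.
Duty = $246,897.30 × 26% = $64,193.30.
Line 2 (7574.04.48, Bralune, 2,435 units, $552,842.40):
Base rate for 7574.04.48 is 14%.
7574.04.48 has an FTA preferential rate, but origin Bralune is not Astador; base rate stands.
The additional-duty order on 7574.04.48 targets Drenon, not Bralune; it does not apply.
Duty = $552,842.40 × 14% = $77,397.94.
Total = $64,193.30 + $77,397.94 = $141,591.24.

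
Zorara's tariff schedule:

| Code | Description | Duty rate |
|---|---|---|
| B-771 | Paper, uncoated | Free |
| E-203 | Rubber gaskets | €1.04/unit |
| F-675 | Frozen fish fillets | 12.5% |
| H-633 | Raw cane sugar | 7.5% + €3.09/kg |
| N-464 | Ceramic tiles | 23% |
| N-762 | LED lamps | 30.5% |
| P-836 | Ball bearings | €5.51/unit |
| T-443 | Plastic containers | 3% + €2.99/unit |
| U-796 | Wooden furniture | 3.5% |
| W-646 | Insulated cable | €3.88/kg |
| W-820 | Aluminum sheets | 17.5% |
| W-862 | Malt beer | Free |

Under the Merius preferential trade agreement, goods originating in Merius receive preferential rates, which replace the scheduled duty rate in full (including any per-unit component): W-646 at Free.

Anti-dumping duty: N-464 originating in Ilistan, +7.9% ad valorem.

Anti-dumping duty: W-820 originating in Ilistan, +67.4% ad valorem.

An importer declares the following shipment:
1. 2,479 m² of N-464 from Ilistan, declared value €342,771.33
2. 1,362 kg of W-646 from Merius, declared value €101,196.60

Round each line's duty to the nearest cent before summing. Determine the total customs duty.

€105,916.34

Line 1 (N-464, Ilistan, 2,479 m², €342,771.33):
Base rate for N-464 is 23%.
Additional duty on N-464 from Ilistan: +7.9%. Applied ad valorem rate: 23% + 7.9% = 30.9%.
Duty = €342,771.33 × 30.9% = €105,916.34.
Line 2 (W-646, Merius, 1,362 kg, €101,196.60):
Base rate for W-646 is €3.88/kg.
Origin Merius qualifies under the Zorara–Merius agreement and W-646 is covered: preferential rate Free applies instead.
Duty = €101,196.60 × 0% = €0.00.
Total = €105,916.34 + €0.00 = €105,916.34.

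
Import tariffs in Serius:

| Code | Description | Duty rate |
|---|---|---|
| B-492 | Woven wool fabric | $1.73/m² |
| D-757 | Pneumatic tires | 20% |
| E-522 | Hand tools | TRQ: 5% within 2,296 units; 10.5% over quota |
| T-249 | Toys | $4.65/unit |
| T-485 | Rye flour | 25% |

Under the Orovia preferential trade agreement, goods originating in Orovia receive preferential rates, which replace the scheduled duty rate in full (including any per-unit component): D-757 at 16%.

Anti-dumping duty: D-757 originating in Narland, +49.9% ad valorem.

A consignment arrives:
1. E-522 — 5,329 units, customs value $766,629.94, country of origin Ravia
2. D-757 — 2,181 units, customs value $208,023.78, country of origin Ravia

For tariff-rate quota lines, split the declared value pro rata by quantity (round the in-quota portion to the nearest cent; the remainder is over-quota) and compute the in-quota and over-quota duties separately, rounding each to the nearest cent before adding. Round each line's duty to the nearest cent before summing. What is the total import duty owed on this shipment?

$103,934.26

Line 1 (E-522, Ravia, 5,329 units, $766,629.94):
Code E-522 is under a tariff-rate quota (threshold 2,296 units). In-quota: 2,296 units at 5%; over-quota: 3,033 units at 10.5%.
Pro-rata value split: in-quota = $766,629.94 × 2,296/5,329 = $330,302.56; over-quota = $766,629.94 − $330,302.56 = $436,327.38.
In-quota duty = $330,302.56 × 5% = $16,515.13. Over-quota duty = $436,327.38 × 10.5% = $45,814.37.
Line duty = $16,515.13 + $45,814.37 = $62,329.50.
Line 2 (D-757, Ravia, 2,181 units, $208,023.78):
Base rate for D-757 is 20%.
D-757 has an FTA preferential rate, but origin Ravia is not Orovia; base rate stands.
The additional-duty order on D-757 targets Narland, not Ravia; it does not apply.
Duty = $208,023.78 × 20% = $41,604.76.
Total = $62,329.50 + $41,604.76 = $103,934.26.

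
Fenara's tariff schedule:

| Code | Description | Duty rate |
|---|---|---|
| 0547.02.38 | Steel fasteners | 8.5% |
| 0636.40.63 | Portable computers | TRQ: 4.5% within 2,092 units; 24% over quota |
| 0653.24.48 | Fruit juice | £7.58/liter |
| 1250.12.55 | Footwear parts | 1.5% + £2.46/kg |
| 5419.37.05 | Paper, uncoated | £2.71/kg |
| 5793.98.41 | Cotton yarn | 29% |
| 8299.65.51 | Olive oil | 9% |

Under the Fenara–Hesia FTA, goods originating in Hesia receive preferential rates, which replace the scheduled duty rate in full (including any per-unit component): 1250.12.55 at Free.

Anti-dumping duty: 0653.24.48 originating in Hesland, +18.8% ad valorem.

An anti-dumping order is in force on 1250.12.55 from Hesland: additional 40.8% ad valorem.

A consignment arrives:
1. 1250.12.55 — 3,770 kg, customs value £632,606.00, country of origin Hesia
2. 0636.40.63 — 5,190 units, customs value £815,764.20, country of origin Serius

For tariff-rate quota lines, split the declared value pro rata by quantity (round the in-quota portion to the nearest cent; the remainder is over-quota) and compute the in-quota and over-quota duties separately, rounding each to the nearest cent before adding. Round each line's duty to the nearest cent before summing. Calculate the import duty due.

Line 1 (1250.12.55, Hesia, 3,770 kg, £632,606.00):
Base rate for 1250.12.55 is 1.5% + £2.46/kg.
Origin Hesia qualifies under the Fenara–Hesia agreement and 1250.12.55 is covered: preferential rate Free applies instead.
The additional-duty order on 1250.12.55 targets Hesland, not Hesia; it does not apply.
Duty = £632,606.00 × 0% = £0.00.
Line 2 (0636.40.63, Serius, 5,190 units, £815,764.20):
Code 0636.40.63 is under a tariff-rate quota (threshold 2,092 units). In-quota: 2,092 units at 4.5%; over-quota: 3,098 units at 24%.
Pro-rata value split: in-quota = £815,764.20 × 2,092/5,190 = £328,820.56; over-quota = £815,764.20 − £328,820.56 = £486,943.64.
In-quota duty = £328,820.56 × 4.5% = £14,796.93. Over-quota duty = £486,943.64 × 24% = £116,866.47.
Line duty = £14,796.93 + £116,866.47 = £131,663.40.
Total = £0.00 + £131,663.40 = £131,663.40.

£131,663.40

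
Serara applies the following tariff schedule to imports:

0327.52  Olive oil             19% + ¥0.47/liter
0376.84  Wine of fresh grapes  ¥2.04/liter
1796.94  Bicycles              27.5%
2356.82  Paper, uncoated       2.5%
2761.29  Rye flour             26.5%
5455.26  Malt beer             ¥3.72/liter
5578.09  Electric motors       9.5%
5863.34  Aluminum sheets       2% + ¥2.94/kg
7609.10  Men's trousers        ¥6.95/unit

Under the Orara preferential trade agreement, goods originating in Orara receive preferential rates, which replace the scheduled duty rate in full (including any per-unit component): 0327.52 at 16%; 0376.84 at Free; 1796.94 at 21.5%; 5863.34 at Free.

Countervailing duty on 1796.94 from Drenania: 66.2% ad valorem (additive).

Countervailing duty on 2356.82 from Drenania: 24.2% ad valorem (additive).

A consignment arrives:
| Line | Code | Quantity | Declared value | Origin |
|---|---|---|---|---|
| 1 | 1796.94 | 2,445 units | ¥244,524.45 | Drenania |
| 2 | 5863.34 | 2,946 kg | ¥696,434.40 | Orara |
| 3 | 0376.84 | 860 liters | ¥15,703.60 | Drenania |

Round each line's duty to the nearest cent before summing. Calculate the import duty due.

¥230,873.81

Line 1 (1796.94, Drenania, 2,445 units, ¥244,524.45):
Base rate for 1796.94 is 27.5%.
1796.94 has an FTA preferential rate, but origin Drenania is not Orara; base rate stands.
Additional duty on 1796.94 from Drenania: +66.2%. Applied ad valorem rate: 27.5% + 66.2% = 93.7%.
Duty = ¥244,524.45 × 93.7% = ¥229,119.41.
Line 2 (5863.34, Orara, 2,946 kg, ¥696,434.40):
Base rate for 5863.34 is 2% + ¥2.94/kg.
Origin Orara qualifies under the Serara–Orara agreement and 5863.34 is covered: preferential rate Free applies instead.
Duty = ¥696,434.40 × 0% = ¥0.00.
Line 3 (0376.84, Drenania, 860 liters, ¥15,703.60):
Base rate for 0376.84 is ¥2.04/liter.
0376.84 has an FTA preferential rate, but origin Drenania is not Orara; base rate stands.
Duty = 860 × ¥2.04 = ¥1,754.40.
Total = ¥229,119.41 + ¥0.00 + ¥1,754.40 = ¥230,873.81.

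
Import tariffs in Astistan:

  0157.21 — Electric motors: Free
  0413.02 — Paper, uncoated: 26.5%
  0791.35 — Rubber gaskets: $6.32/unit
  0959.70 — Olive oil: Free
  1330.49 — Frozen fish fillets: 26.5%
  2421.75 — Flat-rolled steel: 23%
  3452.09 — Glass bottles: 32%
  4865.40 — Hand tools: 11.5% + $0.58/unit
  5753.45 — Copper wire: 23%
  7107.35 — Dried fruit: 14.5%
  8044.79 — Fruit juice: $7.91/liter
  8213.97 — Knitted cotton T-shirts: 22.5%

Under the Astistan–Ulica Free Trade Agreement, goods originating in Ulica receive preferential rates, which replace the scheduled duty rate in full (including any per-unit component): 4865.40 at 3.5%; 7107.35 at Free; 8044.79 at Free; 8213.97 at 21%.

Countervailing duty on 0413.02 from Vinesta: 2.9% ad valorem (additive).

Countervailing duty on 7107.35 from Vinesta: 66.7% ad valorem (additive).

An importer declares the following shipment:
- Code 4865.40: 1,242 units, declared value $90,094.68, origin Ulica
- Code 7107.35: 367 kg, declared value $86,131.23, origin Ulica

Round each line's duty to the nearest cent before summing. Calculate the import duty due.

$3,153.31

Line 1 (4865.40, Ulica, 1,242 units, $90,094.68):
Base rate for 4865.40 is 11.5% + $0.58/unit.
Origin Ulica qualifies under the Astistan–Ulica agreement and 4865.40 is covered: preferential rate 3.5% applies instead.
Duty = $90,094.68 × 3.5% = $3,153.31.
Line 2 (7107.35, Ulica, 367 kg, $86,131.23):
Base rate for 7107.35 is 14.5%.
Origin Ulica qualifies under the Astistan–Ulica agreement and 7107.35 is covered: preferential rate Free applies instead.
The additional-duty order on 7107.35 targets Vinesta, not Ulica; it does not apply.
Duty = $86,131.23 × 0% = $0.00.
Total = $3,153.31 + $0.00 = $3,153.31.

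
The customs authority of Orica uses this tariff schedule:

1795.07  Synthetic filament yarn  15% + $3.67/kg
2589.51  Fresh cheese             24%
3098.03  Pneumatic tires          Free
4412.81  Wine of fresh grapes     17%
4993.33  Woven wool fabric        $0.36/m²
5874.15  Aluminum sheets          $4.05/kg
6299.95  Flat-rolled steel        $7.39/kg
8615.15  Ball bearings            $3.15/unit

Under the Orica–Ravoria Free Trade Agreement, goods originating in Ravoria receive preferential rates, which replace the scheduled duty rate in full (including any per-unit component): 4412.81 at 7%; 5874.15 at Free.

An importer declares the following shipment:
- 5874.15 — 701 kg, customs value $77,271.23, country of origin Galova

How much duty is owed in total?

$2,839.05

Line 1 (5874.15, Galova, 701 kg, $77,271.23):
Base rate for 5874.15 is $4.05/kg.
5874.15 has an FTA preferential rate, but origin Galova is not Ravoria; base rate stands.
Duty = 701 × $4.05 = $2,839.05.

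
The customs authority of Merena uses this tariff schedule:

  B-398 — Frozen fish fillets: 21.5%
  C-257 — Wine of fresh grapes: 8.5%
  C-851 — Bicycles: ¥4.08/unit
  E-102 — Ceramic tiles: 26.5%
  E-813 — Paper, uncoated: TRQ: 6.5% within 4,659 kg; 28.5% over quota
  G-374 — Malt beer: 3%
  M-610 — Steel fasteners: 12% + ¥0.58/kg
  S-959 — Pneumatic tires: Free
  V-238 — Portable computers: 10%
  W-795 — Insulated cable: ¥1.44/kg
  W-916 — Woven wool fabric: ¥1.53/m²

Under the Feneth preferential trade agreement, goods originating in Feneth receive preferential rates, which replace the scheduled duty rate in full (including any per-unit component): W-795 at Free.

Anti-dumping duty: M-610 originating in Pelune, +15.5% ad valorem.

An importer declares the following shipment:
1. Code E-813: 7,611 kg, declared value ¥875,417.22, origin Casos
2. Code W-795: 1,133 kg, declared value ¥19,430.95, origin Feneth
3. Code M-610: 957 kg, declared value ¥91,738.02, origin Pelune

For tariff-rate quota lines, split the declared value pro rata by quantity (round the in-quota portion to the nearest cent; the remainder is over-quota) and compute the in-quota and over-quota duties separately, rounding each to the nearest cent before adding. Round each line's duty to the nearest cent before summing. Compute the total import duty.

¥157,383.73

Line 1 (E-813, Casos, 7,611 kg, ¥875,417.22):
Code E-813 is under a tariff-rate quota (threshold 4,659 kg). In-quota: 4,659 kg at 6.5%; over-quota: 2,952 kg at 28.5%.
Pro-rata value split: in-quota = ¥875,417.22 × 4,659/7,611 = ¥535,878.18; over-quota = ¥875,417.22 − ¥535,878.18 = ¥339,539.04.
In-quota duty = ¥535,878.18 × 6.5% = ¥34,832.08. Over-quota duty = ¥339,539.04 × 28.5% = ¥96,768.63.
Line duty = ¥34,832.08 + ¥96,768.63 = ¥131,600.71.
Line 2 (W-795, Feneth, 1,133 kg, ¥19,430.95):
Base rate for W-795 is ¥1.44/kg.
Origin Feneth qualifies under the Merena–Feneth agreement and W-795 is covered: preferential rate Free applies instead.
Duty = ¥19,430.95 × 0% = ¥0.00.
Line 3 (M-610, Pelune, 957 kg, ¥91,738.02):
Base rate for M-610 is 12% + ¥0.58/kg.
Additional duty on M-610 from Pelune: +15.5%. Applied ad valorem rate: 12% + 15.5% = 27.5%.
Duty = ¥91,738.02 × 27.5% + 957 × ¥0.58 = ¥25,783.02.
Total = ¥131,600.71 + ¥0.00 + ¥25,783.02 = ¥157,383.73.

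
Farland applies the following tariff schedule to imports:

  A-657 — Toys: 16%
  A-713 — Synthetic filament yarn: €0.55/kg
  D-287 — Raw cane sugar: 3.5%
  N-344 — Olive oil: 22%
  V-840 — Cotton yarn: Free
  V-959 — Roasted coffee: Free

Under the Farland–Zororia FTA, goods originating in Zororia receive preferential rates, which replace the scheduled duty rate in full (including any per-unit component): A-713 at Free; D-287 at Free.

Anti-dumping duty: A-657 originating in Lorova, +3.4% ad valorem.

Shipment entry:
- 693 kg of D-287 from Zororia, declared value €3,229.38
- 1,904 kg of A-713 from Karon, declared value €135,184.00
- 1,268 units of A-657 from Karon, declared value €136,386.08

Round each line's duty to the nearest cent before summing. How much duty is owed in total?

Line 1 (D-287, Zororia, 693 kg, €3,229.38):
Base rate for D-287 is 3.5%.
Origin Zororia qualifies under the Farland–Zororia agreement and D-287 is covered: preferential rate Free applies instead.
Duty = €3,229.38 × 0% = €0.00.
Line 2 (A-713, Karon, 1,904 kg, €135,184.00):
Base rate for A-713 is €0.55/kg.
A-713 has an FTA preferential rate, but origin Karon is not Zororia; base rate stands.
Duty = 1,904 × €0.55 = €1,047.20.
Line 3 (A-657, Karon, 1,268 units, €136,386.08):
Base rate for A-657 is 16%.
The additional-duty order on A-657 targets Lorova, not Karon; it does not apply.
Duty = €136,386.08 × 16% = €21,821.77.
Total = €0.00 + €1,047.20 + €21,821.77 = €22,868.97.

€22,868.97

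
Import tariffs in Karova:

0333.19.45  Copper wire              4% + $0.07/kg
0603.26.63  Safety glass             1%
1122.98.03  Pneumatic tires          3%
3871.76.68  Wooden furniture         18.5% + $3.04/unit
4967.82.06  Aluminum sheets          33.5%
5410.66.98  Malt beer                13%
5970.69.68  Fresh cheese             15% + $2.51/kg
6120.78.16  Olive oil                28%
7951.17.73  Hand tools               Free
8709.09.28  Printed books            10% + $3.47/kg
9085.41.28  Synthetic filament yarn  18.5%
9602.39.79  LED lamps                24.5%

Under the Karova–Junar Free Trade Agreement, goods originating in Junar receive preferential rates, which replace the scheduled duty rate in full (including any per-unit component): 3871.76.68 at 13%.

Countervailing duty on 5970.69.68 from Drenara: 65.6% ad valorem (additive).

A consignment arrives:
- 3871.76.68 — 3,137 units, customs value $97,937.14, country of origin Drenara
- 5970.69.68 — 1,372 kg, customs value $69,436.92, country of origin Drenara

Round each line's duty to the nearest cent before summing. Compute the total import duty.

Line 1 (3871.76.68, Drenara, 3,137 units, $97,937.14):
Base rate for 3871.76.68 is 18.5% + $3.04/unit.
3871.76.68 has an FTA preferential rate, but origin Drenara is not Junar; base rate stands.
Duty = $97,937.14 × 18.5% + 3,137 × $3.04 = $27,654.85.
Line 2 (5970.69.68, Drenara, 1,372 kg, $69,436.92):
Base rate for 5970.69.68 is 15% + $2.51/kg.
Additional duty on 5970.69.68 from Drenara: +65.6%. Applied ad valorem rate: 15% + 65.6% = 80.6%.
Duty = $69,436.92 × 80.6% + 1,372 × $2.51 = $59,409.88.
Total = $27,654.85 + $59,409.88 = $87,064.73.

$87,064.73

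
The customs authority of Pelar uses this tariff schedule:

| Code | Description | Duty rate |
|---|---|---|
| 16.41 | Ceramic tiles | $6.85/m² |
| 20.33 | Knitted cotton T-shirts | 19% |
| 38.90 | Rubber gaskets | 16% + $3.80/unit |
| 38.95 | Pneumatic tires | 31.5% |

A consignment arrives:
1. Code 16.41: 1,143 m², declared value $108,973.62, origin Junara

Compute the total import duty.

$7,829.55

Line 1 (16.41, Junara, 1,143 m², $108,973.62):
Base rate for 16.41 is $6.85/m².
Duty = 1,143 × $6.85 = $7,829.55.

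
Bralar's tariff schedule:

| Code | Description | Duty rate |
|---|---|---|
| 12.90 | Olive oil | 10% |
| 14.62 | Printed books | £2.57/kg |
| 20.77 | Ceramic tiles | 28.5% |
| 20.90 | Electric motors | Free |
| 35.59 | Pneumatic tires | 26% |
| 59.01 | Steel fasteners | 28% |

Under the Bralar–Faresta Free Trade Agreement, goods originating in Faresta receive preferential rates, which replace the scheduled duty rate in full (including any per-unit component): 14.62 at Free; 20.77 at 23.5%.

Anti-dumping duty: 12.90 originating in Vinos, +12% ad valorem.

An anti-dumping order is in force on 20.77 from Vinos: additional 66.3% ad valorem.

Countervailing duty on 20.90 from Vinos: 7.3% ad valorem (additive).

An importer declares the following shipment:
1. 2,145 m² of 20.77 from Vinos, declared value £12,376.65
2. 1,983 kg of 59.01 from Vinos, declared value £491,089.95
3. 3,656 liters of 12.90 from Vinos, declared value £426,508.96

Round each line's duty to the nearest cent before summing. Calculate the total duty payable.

£243,070.22

Line 1 (20.77, Vinos, 2,145 m², £12,376.65):
Base rate for 20.77 is 28.5%.
20.77 has an FTA preferential rate, but origin Vinos is not Faresta; base rate stands.
Additional duty on 20.77 from Vinos: +66.3%. Applied ad valorem rate: 28.5% + 66.3% = 94.8%.
Duty = £12,376.65 × 94.8% = £11,733.06.
Line 2 (59.01, Vinos, 1,983 kg, £491,089.95):
Base rate for 59.01 is 28%.
Duty = £491,089.95 × 28% = £137,505.19.
Line 3 (12.90, Vinos, 3,656 liters, £426,508.96):
Base rate for 12.90 is 10%.
Additional duty on 12.90 from Vinos: +12%. Applied ad valorem rate: 10% + 12% = 22%.
Duty = £426,508.96 × 22% = £93,831.97.
Total = £11,733.06 + £137,505.19 + £93,831.97 = £243,070.22.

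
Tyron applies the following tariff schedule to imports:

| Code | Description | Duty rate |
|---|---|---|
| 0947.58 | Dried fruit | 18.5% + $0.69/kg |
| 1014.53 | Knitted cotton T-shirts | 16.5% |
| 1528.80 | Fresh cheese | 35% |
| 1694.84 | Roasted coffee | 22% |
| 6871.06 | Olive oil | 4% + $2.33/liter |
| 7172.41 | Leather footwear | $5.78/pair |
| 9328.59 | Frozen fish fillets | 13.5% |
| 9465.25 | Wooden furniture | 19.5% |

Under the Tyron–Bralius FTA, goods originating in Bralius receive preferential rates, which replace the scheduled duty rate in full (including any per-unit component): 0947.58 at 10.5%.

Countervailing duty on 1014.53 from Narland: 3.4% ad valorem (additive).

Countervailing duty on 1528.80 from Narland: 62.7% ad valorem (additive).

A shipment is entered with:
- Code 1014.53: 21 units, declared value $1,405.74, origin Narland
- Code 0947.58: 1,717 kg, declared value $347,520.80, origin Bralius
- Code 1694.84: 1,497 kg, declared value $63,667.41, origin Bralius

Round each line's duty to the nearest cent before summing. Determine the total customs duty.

Line 1 (1014.53, Narland, 21 units, $1,405.74):
Base rate for 1014.53 is 16.5%.
Additional duty on 1014.53 from Narland: +3.4%. Applied ad valorem rate: 16.5% + 3.4% = 19.9%.
Duty = $1,405.74 × 19.9% = $279.74.
Line 2 (0947.58, Bralius, 1,717 kg, $347,520.80):
Base rate for 0947.58 is 18.5% + $0.69/kg.
Origin Bralius qualifies under the Tyron–Bralius agreement and 0947.58 is covered: preferential rate 10.5% applies instead.
Duty = $347,520.80 × 10.5% = $36,489.68.
Line 3 (1694.84, Bralius, 1,497 kg, $63,667.41):
Base rate for 1694.84 is 22%.
Origin Bralius is the FTA partner but 1694.84 is not on the preference list; base rate stands.
Duty = $63,667.41 × 22% = $14,006.83.
Total = $279.74 + $36,489.68 + $14,006.83 = $50,776.25.

$50,776.25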